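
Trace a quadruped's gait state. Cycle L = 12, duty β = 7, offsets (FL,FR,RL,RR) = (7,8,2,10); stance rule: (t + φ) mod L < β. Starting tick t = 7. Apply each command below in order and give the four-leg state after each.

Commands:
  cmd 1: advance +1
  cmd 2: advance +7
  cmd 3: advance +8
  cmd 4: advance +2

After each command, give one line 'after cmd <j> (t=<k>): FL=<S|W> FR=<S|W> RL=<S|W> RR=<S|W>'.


after cmd 1 (t=8): FL=S FR=S RL=W RR=S
after cmd 2 (t=15): FL=W FR=W RL=S RR=S
after cmd 3 (t=23): FL=S FR=W RL=S RR=W
after cmd 4 (t=25): FL=W FR=W RL=S RR=W

start t=7: FL=S FR=S RL=W RR=S
cmd 1: advance +1 → t=8, phase=(3,4,10,6) → FL=S FR=S RL=W RR=S
cmd 2: advance +7 → t=15, phase=(10,11,5,1) → FL=W FR=W RL=S RR=S
cmd 3: advance +8 → t=23, phase=(6,7,1,9) → FL=S FR=W RL=S RR=W
cmd 4: advance +2 → t=25, phase=(8,9,3,11) → FL=W FR=W RL=S RR=W


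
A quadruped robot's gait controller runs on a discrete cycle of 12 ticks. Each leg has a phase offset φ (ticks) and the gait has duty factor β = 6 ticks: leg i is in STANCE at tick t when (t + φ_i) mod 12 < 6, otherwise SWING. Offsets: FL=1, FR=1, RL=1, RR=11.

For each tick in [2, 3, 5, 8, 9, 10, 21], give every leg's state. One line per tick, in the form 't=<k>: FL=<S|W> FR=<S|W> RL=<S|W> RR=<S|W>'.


t=2: FL=S FR=S RL=S RR=S
t=3: FL=S FR=S RL=S RR=S
t=5: FL=W FR=W RL=W RR=S
t=8: FL=W FR=W RL=W RR=W
t=9: FL=W FR=W RL=W RR=W
t=10: FL=W FR=W RL=W RR=W
t=21: FL=W FR=W RL=W RR=W

t=2: phase=(3,3,3,1) vs β=6 → FL=S FR=S RL=S RR=S
t=3: phase=(4,4,4,2) vs β=6 → FL=S FR=S RL=S RR=S
t=5: phase=(6,6,6,4) vs β=6 → FL=W FR=W RL=W RR=S
t=8: phase=(9,9,9,7) vs β=6 → FL=W FR=W RL=W RR=W
t=9: phase=(10,10,10,8) vs β=6 → FL=W FR=W RL=W RR=W
t=10: phase=(11,11,11,9) vs β=6 → FL=W FR=W RL=W RR=W
t=21: phase=(10,10,10,8) vs β=6 → FL=W FR=W RL=W RR=W


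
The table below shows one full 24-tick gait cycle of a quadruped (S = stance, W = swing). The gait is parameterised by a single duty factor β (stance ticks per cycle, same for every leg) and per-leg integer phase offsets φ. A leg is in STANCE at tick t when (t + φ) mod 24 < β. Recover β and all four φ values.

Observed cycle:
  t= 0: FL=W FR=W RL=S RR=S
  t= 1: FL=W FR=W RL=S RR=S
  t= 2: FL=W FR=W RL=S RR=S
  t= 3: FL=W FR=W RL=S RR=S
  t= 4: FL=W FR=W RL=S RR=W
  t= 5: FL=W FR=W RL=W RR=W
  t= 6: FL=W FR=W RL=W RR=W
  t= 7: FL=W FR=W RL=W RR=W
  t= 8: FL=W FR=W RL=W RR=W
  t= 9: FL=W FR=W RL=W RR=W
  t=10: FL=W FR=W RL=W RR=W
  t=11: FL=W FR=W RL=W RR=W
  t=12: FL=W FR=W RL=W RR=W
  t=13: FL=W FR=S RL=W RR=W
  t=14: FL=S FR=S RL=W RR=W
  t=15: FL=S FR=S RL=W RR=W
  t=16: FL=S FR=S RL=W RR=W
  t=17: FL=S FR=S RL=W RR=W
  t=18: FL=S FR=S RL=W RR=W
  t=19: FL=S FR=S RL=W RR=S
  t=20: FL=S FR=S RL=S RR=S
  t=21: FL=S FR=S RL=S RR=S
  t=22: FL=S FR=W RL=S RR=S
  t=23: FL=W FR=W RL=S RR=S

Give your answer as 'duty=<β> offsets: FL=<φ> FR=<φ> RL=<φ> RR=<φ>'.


duty β = stance ticks per leg = 9
FL: stance ticks = 9; W→S at t=14 → φ=10
FR: stance ticks = 9; W→S at t=13 → φ=11
RL: stance ticks = 9; W→S at t=20 → φ=4
RR: stance ticks = 9; W→S at t=19 → φ=5

duty=9 offsets: FL=10 FR=11 RL=4 RR=5


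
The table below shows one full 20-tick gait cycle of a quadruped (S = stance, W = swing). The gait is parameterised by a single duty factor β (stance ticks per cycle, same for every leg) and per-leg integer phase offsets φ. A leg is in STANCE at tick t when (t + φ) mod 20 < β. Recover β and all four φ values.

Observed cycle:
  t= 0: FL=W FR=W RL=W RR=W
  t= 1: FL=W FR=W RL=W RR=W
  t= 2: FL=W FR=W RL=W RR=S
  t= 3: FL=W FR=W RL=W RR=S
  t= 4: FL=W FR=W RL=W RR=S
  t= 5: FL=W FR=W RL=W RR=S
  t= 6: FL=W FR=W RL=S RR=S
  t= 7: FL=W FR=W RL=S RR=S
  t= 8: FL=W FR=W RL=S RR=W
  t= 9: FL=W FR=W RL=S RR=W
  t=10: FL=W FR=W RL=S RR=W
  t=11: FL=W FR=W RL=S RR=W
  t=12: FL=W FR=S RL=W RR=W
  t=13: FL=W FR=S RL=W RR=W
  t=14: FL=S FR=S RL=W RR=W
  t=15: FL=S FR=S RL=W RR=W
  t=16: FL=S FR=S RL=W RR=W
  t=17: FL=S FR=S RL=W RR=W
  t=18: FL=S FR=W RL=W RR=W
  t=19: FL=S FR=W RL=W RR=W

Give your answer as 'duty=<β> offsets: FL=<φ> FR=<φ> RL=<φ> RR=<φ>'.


duty=6 offsets: FL=6 FR=8 RL=14 RR=18

duty β = stance ticks per leg = 6
FL: stance ticks = 6; W→S at t=14 → φ=6
FR: stance ticks = 6; W→S at t=12 → φ=8
RL: stance ticks = 6; W→S at t=6 → φ=14
RR: stance ticks = 6; W→S at t=2 → φ=18


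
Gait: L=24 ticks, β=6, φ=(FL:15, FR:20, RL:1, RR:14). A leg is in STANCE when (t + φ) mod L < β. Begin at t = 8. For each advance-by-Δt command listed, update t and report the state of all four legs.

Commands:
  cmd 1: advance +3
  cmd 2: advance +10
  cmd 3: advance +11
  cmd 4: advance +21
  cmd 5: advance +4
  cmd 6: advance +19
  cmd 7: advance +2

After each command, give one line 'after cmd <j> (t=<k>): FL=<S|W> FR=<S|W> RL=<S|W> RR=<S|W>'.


after cmd 1 (t=11): FL=S FR=W RL=W RR=S
after cmd 2 (t=21): FL=W FR=W RL=W RR=W
after cmd 3 (t=32): FL=W FR=S RL=W RR=W
after cmd 4 (t=53): FL=W FR=S RL=W RR=W
after cmd 5 (t=57): FL=S FR=S RL=W RR=W
after cmd 6 (t=76): FL=W FR=S RL=S RR=W
after cmd 7 (t=78): FL=W FR=S RL=W RR=W

start t=8: FL=W FR=S RL=W RR=W
cmd 1: advance +3 → t=11, phase=(2,7,12,1) → FL=S FR=W RL=W RR=S
cmd 2: advance +10 → t=21, phase=(12,17,22,11) → FL=W FR=W RL=W RR=W
cmd 3: advance +11 → t=32, phase=(23,4,9,22) → FL=W FR=S RL=W RR=W
cmd 4: advance +21 → t=53, phase=(20,1,6,19) → FL=W FR=S RL=W RR=W
cmd 5: advance +4 → t=57, phase=(0,5,10,23) → FL=S FR=S RL=W RR=W
cmd 6: advance +19 → t=76, phase=(19,0,5,18) → FL=W FR=S RL=S RR=W
cmd 7: advance +2 → t=78, phase=(21,2,7,20) → FL=W FR=S RL=W RR=W


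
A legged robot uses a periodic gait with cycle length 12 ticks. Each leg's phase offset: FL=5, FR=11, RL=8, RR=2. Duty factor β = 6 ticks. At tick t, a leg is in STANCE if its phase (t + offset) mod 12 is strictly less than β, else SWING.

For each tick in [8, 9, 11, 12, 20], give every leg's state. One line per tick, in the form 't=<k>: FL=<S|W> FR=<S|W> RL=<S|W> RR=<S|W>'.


t=8: phase=(1,7,4,10) vs β=6 → FL=S FR=W RL=S RR=W
t=9: phase=(2,8,5,11) vs β=6 → FL=S FR=W RL=S RR=W
t=11: phase=(4,10,7,1) vs β=6 → FL=S FR=W RL=W RR=S
t=12: phase=(5,11,8,2) vs β=6 → FL=S FR=W RL=W RR=S
t=20: phase=(1,7,4,10) vs β=6 → FL=S FR=W RL=S RR=W

t=8: FL=S FR=W RL=S RR=W
t=9: FL=S FR=W RL=S RR=W
t=11: FL=S FR=W RL=W RR=S
t=12: FL=S FR=W RL=W RR=S
t=20: FL=S FR=W RL=S RR=W


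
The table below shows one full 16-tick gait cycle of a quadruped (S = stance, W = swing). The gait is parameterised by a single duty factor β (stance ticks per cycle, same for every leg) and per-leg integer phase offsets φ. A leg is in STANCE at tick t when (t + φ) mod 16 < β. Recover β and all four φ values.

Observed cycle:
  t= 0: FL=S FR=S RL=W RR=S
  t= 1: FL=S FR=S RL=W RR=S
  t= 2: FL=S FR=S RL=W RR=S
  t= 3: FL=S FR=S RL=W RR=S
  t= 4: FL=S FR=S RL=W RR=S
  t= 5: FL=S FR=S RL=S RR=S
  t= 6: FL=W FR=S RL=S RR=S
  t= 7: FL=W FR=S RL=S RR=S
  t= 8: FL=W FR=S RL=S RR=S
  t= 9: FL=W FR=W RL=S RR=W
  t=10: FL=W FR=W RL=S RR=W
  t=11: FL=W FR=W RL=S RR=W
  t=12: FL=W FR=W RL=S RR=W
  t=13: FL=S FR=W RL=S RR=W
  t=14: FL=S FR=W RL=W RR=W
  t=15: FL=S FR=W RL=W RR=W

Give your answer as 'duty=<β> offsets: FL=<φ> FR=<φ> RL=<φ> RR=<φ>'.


duty β = stance ticks per leg = 9
FL: stance ticks = 9; W→S at t=13 → φ=3
FR: stance ticks = 9; W→S at t=0 → φ=0
RL: stance ticks = 9; W→S at t=5 → φ=11
RR: stance ticks = 9; W→S at t=0 → φ=0

duty=9 offsets: FL=3 FR=0 RL=11 RR=0


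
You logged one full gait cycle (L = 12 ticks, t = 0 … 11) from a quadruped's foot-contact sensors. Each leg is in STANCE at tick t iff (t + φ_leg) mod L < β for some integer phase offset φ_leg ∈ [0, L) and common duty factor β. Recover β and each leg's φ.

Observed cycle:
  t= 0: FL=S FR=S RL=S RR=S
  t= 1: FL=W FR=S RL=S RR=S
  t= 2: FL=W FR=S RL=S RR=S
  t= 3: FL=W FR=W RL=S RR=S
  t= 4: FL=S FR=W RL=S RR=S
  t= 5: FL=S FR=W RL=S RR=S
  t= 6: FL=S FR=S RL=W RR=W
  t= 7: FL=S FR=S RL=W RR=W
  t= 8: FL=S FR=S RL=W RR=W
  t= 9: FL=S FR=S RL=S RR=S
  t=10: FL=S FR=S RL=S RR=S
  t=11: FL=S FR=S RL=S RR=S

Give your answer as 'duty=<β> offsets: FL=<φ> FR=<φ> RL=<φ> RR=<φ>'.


duty β = stance ticks per leg = 9
FL: stance ticks = 9; W→S at t=4 → φ=8
FR: stance ticks = 9; W→S at t=6 → φ=6
RL: stance ticks = 9; W→S at t=9 → φ=3
RR: stance ticks = 9; W→S at t=9 → φ=3

duty=9 offsets: FL=8 FR=6 RL=3 RR=3


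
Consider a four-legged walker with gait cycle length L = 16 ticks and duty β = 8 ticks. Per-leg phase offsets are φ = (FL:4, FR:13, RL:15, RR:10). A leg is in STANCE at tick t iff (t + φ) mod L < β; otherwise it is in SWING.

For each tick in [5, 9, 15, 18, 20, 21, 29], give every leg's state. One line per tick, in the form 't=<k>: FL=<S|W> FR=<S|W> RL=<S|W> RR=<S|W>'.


t=5: FL=W FR=S RL=S RR=W
t=9: FL=W FR=S RL=W RR=S
t=15: FL=S FR=W RL=W RR=W
t=18: FL=S FR=W RL=S RR=W
t=20: FL=W FR=S RL=S RR=W
t=21: FL=W FR=S RL=S RR=W
t=29: FL=S FR=W RL=W RR=S

t=5: phase=(9,2,4,15) vs β=8 → FL=W FR=S RL=S RR=W
t=9: phase=(13,6,8,3) vs β=8 → FL=W FR=S RL=W RR=S
t=15: phase=(3,12,14,9) vs β=8 → FL=S FR=W RL=W RR=W
t=18: phase=(6,15,1,12) vs β=8 → FL=S FR=W RL=S RR=W
t=20: phase=(8,1,3,14) vs β=8 → FL=W FR=S RL=S RR=W
t=21: phase=(9,2,4,15) vs β=8 → FL=W FR=S RL=S RR=W
t=29: phase=(1,10,12,7) vs β=8 → FL=S FR=W RL=W RR=S


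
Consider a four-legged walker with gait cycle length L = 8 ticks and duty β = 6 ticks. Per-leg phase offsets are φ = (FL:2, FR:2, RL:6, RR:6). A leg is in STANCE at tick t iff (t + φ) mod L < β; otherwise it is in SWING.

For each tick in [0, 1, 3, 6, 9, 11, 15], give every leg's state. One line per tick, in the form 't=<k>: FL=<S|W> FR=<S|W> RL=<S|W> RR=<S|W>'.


t=0: FL=S FR=S RL=W RR=W
t=1: FL=S FR=S RL=W RR=W
t=3: FL=S FR=S RL=S RR=S
t=6: FL=S FR=S RL=S RR=S
t=9: FL=S FR=S RL=W RR=W
t=11: FL=S FR=S RL=S RR=S
t=15: FL=S FR=S RL=S RR=S

t=0: phase=(2,2,6,6) vs β=6 → FL=S FR=S RL=W RR=W
t=1: phase=(3,3,7,7) vs β=6 → FL=S FR=S RL=W RR=W
t=3: phase=(5,5,1,1) vs β=6 → FL=S FR=S RL=S RR=S
t=6: phase=(0,0,4,4) vs β=6 → FL=S FR=S RL=S RR=S
t=9: phase=(3,3,7,7) vs β=6 → FL=S FR=S RL=W RR=W
t=11: phase=(5,5,1,1) vs β=6 → FL=S FR=S RL=S RR=S
t=15: phase=(1,1,5,5) vs β=6 → FL=S FR=S RL=S RR=S


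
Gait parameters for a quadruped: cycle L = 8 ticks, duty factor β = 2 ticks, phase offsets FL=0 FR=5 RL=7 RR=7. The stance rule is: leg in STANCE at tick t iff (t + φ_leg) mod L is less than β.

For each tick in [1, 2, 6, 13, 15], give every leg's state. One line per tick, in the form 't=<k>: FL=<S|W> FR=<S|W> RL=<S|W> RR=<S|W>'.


t=1: FL=S FR=W RL=S RR=S
t=2: FL=W FR=W RL=S RR=S
t=6: FL=W FR=W RL=W RR=W
t=13: FL=W FR=W RL=W RR=W
t=15: FL=W FR=W RL=W RR=W

t=1: phase=(1,6,0,0) vs β=2 → FL=S FR=W RL=S RR=S
t=2: phase=(2,7,1,1) vs β=2 → FL=W FR=W RL=S RR=S
t=6: phase=(6,3,5,5) vs β=2 → FL=W FR=W RL=W RR=W
t=13: phase=(5,2,4,4) vs β=2 → FL=W FR=W RL=W RR=W
t=15: phase=(7,4,6,6) vs β=2 → FL=W FR=W RL=W RR=W


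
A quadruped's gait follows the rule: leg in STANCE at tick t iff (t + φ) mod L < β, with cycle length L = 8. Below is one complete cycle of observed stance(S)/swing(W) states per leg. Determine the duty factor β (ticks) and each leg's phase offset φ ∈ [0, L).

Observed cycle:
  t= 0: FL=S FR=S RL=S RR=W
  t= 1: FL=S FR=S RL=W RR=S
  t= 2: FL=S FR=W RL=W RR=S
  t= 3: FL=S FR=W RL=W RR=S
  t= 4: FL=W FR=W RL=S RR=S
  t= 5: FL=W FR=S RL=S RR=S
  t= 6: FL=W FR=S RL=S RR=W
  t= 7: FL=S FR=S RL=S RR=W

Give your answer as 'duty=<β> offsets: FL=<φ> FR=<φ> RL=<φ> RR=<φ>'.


duty=5 offsets: FL=1 FR=3 RL=4 RR=7

duty β = stance ticks per leg = 5
FL: stance ticks = 5; W→S at t=7 → φ=1
FR: stance ticks = 5; W→S at t=5 → φ=3
RL: stance ticks = 5; W→S at t=4 → φ=4
RR: stance ticks = 5; W→S at t=1 → φ=7


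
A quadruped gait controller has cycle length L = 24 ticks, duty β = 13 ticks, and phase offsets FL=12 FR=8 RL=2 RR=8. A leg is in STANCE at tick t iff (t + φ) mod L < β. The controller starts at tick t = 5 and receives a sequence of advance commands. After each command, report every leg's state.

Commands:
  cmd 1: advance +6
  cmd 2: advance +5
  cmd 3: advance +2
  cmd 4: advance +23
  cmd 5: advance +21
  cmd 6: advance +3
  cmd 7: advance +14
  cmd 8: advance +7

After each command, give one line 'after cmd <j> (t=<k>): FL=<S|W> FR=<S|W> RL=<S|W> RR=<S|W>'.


start t=5: FL=W FR=W RL=S RR=W
cmd 1: advance +6 → t=11, phase=(23,19,13,19) → FL=W FR=W RL=W RR=W
cmd 2: advance +5 → t=16, phase=(4,0,18,0) → FL=S FR=S RL=W RR=S
cmd 3: advance +2 → t=18, phase=(6,2,20,2) → FL=S FR=S RL=W RR=S
cmd 4: advance +23 → t=41, phase=(5,1,19,1) → FL=S FR=S RL=W RR=S
cmd 5: advance +21 → t=62, phase=(2,22,16,22) → FL=S FR=W RL=W RR=W
cmd 6: advance +3 → t=65, phase=(5,1,19,1) → FL=S FR=S RL=W RR=S
cmd 7: advance +14 → t=79, phase=(19,15,9,15) → FL=W FR=W RL=S RR=W
cmd 8: advance +7 → t=86, phase=(2,22,16,22) → FL=S FR=W RL=W RR=W

after cmd 1 (t=11): FL=W FR=W RL=W RR=W
after cmd 2 (t=16): FL=S FR=S RL=W RR=S
after cmd 3 (t=18): FL=S FR=S RL=W RR=S
after cmd 4 (t=41): FL=S FR=S RL=W RR=S
after cmd 5 (t=62): FL=S FR=W RL=W RR=W
after cmd 6 (t=65): FL=S FR=S RL=W RR=S
after cmd 7 (t=79): FL=W FR=W RL=S RR=W
after cmd 8 (t=86): FL=S FR=W RL=W RR=W


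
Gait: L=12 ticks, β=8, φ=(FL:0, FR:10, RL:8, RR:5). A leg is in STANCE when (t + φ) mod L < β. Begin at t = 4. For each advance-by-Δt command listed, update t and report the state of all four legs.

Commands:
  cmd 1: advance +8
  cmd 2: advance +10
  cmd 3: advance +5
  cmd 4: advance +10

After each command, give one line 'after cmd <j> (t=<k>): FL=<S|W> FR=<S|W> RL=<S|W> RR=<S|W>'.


start t=4: FL=S FR=S RL=S RR=W
cmd 1: advance +8 → t=12, phase=(0,10,8,5) → FL=S FR=W RL=W RR=S
cmd 2: advance +10 → t=22, phase=(10,8,6,3) → FL=W FR=W RL=S RR=S
cmd 3: advance +5 → t=27, phase=(3,1,11,8) → FL=S FR=S RL=W RR=W
cmd 4: advance +10 → t=37, phase=(1,11,9,6) → FL=S FR=W RL=W RR=S

after cmd 1 (t=12): FL=S FR=W RL=W RR=S
after cmd 2 (t=22): FL=W FR=W RL=S RR=S
after cmd 3 (t=27): FL=S FR=S RL=W RR=W
after cmd 4 (t=37): FL=S FR=W RL=W RR=S


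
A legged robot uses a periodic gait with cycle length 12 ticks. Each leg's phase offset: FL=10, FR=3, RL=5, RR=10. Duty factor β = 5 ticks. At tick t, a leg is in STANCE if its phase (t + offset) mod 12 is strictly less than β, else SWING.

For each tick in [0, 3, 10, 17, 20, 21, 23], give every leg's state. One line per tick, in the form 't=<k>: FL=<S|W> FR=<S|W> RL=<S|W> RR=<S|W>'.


t=0: phase=(10,3,5,10) vs β=5 → FL=W FR=S RL=W RR=W
t=3: phase=(1,6,8,1) vs β=5 → FL=S FR=W RL=W RR=S
t=10: phase=(8,1,3,8) vs β=5 → FL=W FR=S RL=S RR=W
t=17: phase=(3,8,10,3) vs β=5 → FL=S FR=W RL=W RR=S
t=20: phase=(6,11,1,6) vs β=5 → FL=W FR=W RL=S RR=W
t=21: phase=(7,0,2,7) vs β=5 → FL=W FR=S RL=S RR=W
t=23: phase=(9,2,4,9) vs β=5 → FL=W FR=S RL=S RR=W

t=0: FL=W FR=S RL=W RR=W
t=3: FL=S FR=W RL=W RR=S
t=10: FL=W FR=S RL=S RR=W
t=17: FL=S FR=W RL=W RR=S
t=20: FL=W FR=W RL=S RR=W
t=21: FL=W FR=S RL=S RR=W
t=23: FL=W FR=S RL=S RR=W


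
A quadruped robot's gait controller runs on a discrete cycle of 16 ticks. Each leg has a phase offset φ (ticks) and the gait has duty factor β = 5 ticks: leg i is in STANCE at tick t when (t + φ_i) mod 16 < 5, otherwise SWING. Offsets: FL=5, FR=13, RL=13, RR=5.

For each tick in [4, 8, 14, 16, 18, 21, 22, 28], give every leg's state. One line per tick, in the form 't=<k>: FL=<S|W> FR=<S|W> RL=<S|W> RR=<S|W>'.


t=4: FL=W FR=S RL=S RR=W
t=8: FL=W FR=W RL=W RR=W
t=14: FL=S FR=W RL=W RR=S
t=16: FL=W FR=W RL=W RR=W
t=18: FL=W FR=W RL=W RR=W
t=21: FL=W FR=S RL=S RR=W
t=22: FL=W FR=S RL=S RR=W
t=28: FL=S FR=W RL=W RR=S

t=4: phase=(9,1,1,9) vs β=5 → FL=W FR=S RL=S RR=W
t=8: phase=(13,5,5,13) vs β=5 → FL=W FR=W RL=W RR=W
t=14: phase=(3,11,11,3) vs β=5 → FL=S FR=W RL=W RR=S
t=16: phase=(5,13,13,5) vs β=5 → FL=W FR=W RL=W RR=W
t=18: phase=(7,15,15,7) vs β=5 → FL=W FR=W RL=W RR=W
t=21: phase=(10,2,2,10) vs β=5 → FL=W FR=S RL=S RR=W
t=22: phase=(11,3,3,11) vs β=5 → FL=W FR=S RL=S RR=W
t=28: phase=(1,9,9,1) vs β=5 → FL=S FR=W RL=W RR=S


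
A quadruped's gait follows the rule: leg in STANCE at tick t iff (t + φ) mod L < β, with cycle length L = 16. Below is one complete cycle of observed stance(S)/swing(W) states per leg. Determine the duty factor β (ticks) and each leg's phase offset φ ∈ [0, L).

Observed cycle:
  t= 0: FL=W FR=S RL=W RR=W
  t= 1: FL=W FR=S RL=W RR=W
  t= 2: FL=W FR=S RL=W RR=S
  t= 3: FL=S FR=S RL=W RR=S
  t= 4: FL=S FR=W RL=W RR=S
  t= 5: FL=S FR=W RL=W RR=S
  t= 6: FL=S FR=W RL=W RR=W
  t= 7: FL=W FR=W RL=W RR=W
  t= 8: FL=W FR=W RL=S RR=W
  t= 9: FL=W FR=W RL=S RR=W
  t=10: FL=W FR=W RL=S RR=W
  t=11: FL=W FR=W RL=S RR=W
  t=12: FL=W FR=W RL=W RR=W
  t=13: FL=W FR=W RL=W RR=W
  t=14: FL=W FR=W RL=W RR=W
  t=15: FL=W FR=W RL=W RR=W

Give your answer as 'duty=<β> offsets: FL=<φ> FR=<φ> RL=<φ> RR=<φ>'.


duty=4 offsets: FL=13 FR=0 RL=8 RR=14

duty β = stance ticks per leg = 4
FL: stance ticks = 4; W→S at t=3 → φ=13
FR: stance ticks = 4; W→S at t=0 → φ=0
RL: stance ticks = 4; W→S at t=8 → φ=8
RR: stance ticks = 4; W→S at t=2 → φ=14


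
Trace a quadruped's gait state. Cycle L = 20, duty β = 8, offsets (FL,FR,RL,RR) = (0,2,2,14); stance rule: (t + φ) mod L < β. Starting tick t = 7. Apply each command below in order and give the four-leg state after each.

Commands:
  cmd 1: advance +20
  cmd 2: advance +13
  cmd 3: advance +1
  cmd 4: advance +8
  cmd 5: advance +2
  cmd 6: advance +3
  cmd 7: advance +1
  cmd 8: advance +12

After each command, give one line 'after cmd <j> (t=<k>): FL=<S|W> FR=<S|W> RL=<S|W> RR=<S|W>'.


after cmd 1 (t=27): FL=S FR=W RL=W RR=S
after cmd 2 (t=40): FL=S FR=S RL=S RR=W
after cmd 3 (t=41): FL=S FR=S RL=S RR=W
after cmd 4 (t=49): FL=W FR=W RL=W RR=S
after cmd 5 (t=51): FL=W FR=W RL=W RR=S
after cmd 6 (t=54): FL=W FR=W RL=W RR=W
after cmd 7 (t=55): FL=W FR=W RL=W RR=W
after cmd 8 (t=67): FL=S FR=W RL=W RR=S

start t=7: FL=S FR=W RL=W RR=S
cmd 1: advance +20 → t=27, phase=(7,9,9,1) → FL=S FR=W RL=W RR=S
cmd 2: advance +13 → t=40, phase=(0,2,2,14) → FL=S FR=S RL=S RR=W
cmd 3: advance +1 → t=41, phase=(1,3,3,15) → FL=S FR=S RL=S RR=W
cmd 4: advance +8 → t=49, phase=(9,11,11,3) → FL=W FR=W RL=W RR=S
cmd 5: advance +2 → t=51, phase=(11,13,13,5) → FL=W FR=W RL=W RR=S
cmd 6: advance +3 → t=54, phase=(14,16,16,8) → FL=W FR=W RL=W RR=W
cmd 7: advance +1 → t=55, phase=(15,17,17,9) → FL=W FR=W RL=W RR=W
cmd 8: advance +12 → t=67, phase=(7,9,9,1) → FL=S FR=W RL=W RR=S


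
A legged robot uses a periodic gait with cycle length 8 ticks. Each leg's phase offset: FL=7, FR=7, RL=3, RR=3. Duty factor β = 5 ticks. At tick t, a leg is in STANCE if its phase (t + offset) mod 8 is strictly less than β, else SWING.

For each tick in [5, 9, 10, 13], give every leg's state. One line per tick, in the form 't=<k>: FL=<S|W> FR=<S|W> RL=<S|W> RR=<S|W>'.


t=5: phase=(4,4,0,0) vs β=5 → FL=S FR=S RL=S RR=S
t=9: phase=(0,0,4,4) vs β=5 → FL=S FR=S RL=S RR=S
t=10: phase=(1,1,5,5) vs β=5 → FL=S FR=S RL=W RR=W
t=13: phase=(4,4,0,0) vs β=5 → FL=S FR=S RL=S RR=S

t=5: FL=S FR=S RL=S RR=S
t=9: FL=S FR=S RL=S RR=S
t=10: FL=S FR=S RL=W RR=W
t=13: FL=S FR=S RL=S RR=S


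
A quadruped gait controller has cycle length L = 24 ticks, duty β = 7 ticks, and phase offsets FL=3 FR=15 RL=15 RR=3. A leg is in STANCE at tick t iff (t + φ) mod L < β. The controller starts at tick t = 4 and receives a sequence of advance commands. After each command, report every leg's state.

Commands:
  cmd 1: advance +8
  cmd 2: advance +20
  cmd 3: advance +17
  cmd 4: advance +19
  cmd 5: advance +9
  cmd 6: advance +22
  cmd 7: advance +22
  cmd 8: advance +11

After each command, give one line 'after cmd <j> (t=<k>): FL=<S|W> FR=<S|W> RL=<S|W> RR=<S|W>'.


start t=4: FL=W FR=W RL=W RR=W
cmd 1: advance +8 → t=12, phase=(15,3,3,15) → FL=W FR=S RL=S RR=W
cmd 2: advance +20 → t=32, phase=(11,23,23,11) → FL=W FR=W RL=W RR=W
cmd 3: advance +17 → t=49, phase=(4,16,16,4) → FL=S FR=W RL=W RR=S
cmd 4: advance +19 → t=68, phase=(23,11,11,23) → FL=W FR=W RL=W RR=W
cmd 5: advance +9 → t=77, phase=(8,20,20,8) → FL=W FR=W RL=W RR=W
cmd 6: advance +22 → t=99, phase=(6,18,18,6) → FL=S FR=W RL=W RR=S
cmd 7: advance +22 → t=121, phase=(4,16,16,4) → FL=S FR=W RL=W RR=S
cmd 8: advance +11 → t=132, phase=(15,3,3,15) → FL=W FR=S RL=S RR=W

after cmd 1 (t=12): FL=W FR=S RL=S RR=W
after cmd 2 (t=32): FL=W FR=W RL=W RR=W
after cmd 3 (t=49): FL=S FR=W RL=W RR=S
after cmd 4 (t=68): FL=W FR=W RL=W RR=W
after cmd 5 (t=77): FL=W FR=W RL=W RR=W
after cmd 6 (t=99): FL=S FR=W RL=W RR=S
after cmd 7 (t=121): FL=S FR=W RL=W RR=S
after cmd 8 (t=132): FL=W FR=S RL=S RR=W


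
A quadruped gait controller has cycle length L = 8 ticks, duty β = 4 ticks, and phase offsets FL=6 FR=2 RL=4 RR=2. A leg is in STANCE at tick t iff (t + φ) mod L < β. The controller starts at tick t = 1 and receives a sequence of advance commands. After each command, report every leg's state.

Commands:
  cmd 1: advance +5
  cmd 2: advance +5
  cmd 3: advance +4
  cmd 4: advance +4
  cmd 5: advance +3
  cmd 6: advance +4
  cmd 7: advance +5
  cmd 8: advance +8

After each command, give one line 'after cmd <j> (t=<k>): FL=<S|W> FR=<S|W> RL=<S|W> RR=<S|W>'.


after cmd 1 (t=6): FL=W FR=S RL=S RR=S
after cmd 2 (t=11): FL=S FR=W RL=W RR=W
after cmd 3 (t=15): FL=W FR=S RL=S RR=S
after cmd 4 (t=19): FL=S FR=W RL=W RR=W
after cmd 5 (t=22): FL=W FR=S RL=S RR=S
after cmd 6 (t=26): FL=S FR=W RL=W RR=W
after cmd 7 (t=31): FL=W FR=S RL=S RR=S
after cmd 8 (t=39): FL=W FR=S RL=S RR=S

start t=1: FL=W FR=S RL=W RR=S
cmd 1: advance +5 → t=6, phase=(4,0,2,0) → FL=W FR=S RL=S RR=S
cmd 2: advance +5 → t=11, phase=(1,5,7,5) → FL=S FR=W RL=W RR=W
cmd 3: advance +4 → t=15, phase=(5,1,3,1) → FL=W FR=S RL=S RR=S
cmd 4: advance +4 → t=19, phase=(1,5,7,5) → FL=S FR=W RL=W RR=W
cmd 5: advance +3 → t=22, phase=(4,0,2,0) → FL=W FR=S RL=S RR=S
cmd 6: advance +4 → t=26, phase=(0,4,6,4) → FL=S FR=W RL=W RR=W
cmd 7: advance +5 → t=31, phase=(5,1,3,1) → FL=W FR=S RL=S RR=S
cmd 8: advance +8 → t=39, phase=(5,1,3,1) → FL=W FR=S RL=S RR=S


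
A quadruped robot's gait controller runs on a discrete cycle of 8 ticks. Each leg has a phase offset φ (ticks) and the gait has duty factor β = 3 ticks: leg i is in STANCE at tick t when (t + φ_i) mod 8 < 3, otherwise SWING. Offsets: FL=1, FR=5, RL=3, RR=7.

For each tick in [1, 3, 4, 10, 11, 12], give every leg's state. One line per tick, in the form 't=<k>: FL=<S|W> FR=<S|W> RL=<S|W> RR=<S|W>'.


t=1: FL=S FR=W RL=W RR=S
t=3: FL=W FR=S RL=W RR=S
t=4: FL=W FR=S RL=W RR=W
t=10: FL=W FR=W RL=W RR=S
t=11: FL=W FR=S RL=W RR=S
t=12: FL=W FR=S RL=W RR=W

t=1: phase=(2,6,4,0) vs β=3 → FL=S FR=W RL=W RR=S
t=3: phase=(4,0,6,2) vs β=3 → FL=W FR=S RL=W RR=S
t=4: phase=(5,1,7,3) vs β=3 → FL=W FR=S RL=W RR=W
t=10: phase=(3,7,5,1) vs β=3 → FL=W FR=W RL=W RR=S
t=11: phase=(4,0,6,2) vs β=3 → FL=W FR=S RL=W RR=S
t=12: phase=(5,1,7,3) vs β=3 → FL=W FR=S RL=W RR=W


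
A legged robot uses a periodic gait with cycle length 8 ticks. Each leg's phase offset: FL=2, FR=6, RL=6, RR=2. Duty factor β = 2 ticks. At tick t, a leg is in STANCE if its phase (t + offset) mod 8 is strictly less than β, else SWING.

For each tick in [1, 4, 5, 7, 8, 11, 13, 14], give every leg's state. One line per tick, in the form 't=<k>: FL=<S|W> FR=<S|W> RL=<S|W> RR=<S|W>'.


t=1: FL=W FR=W RL=W RR=W
t=4: FL=W FR=W RL=W RR=W
t=5: FL=W FR=W RL=W RR=W
t=7: FL=S FR=W RL=W RR=S
t=8: FL=W FR=W RL=W RR=W
t=11: FL=W FR=S RL=S RR=W
t=13: FL=W FR=W RL=W RR=W
t=14: FL=S FR=W RL=W RR=S

t=1: phase=(3,7,7,3) vs β=2 → FL=W FR=W RL=W RR=W
t=4: phase=(6,2,2,6) vs β=2 → FL=W FR=W RL=W RR=W
t=5: phase=(7,3,3,7) vs β=2 → FL=W FR=W RL=W RR=W
t=7: phase=(1,5,5,1) vs β=2 → FL=S FR=W RL=W RR=S
t=8: phase=(2,6,6,2) vs β=2 → FL=W FR=W RL=W RR=W
t=11: phase=(5,1,1,5) vs β=2 → FL=W FR=S RL=S RR=W
t=13: phase=(7,3,3,7) vs β=2 → FL=W FR=W RL=W RR=W
t=14: phase=(0,4,4,0) vs β=2 → FL=S FR=W RL=W RR=S


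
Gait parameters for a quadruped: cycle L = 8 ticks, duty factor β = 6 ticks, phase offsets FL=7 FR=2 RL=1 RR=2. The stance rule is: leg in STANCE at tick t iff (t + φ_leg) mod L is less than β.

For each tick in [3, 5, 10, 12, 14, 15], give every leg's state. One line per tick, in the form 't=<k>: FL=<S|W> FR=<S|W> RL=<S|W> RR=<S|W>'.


t=3: FL=S FR=S RL=S RR=S
t=5: FL=S FR=W RL=W RR=W
t=10: FL=S FR=S RL=S RR=S
t=12: FL=S FR=W RL=S RR=W
t=14: FL=S FR=S RL=W RR=S
t=15: FL=W FR=S RL=S RR=S

t=3: phase=(2,5,4,5) vs β=6 → FL=S FR=S RL=S RR=S
t=5: phase=(4,7,6,7) vs β=6 → FL=S FR=W RL=W RR=W
t=10: phase=(1,4,3,4) vs β=6 → FL=S FR=S RL=S RR=S
t=12: phase=(3,6,5,6) vs β=6 → FL=S FR=W RL=S RR=W
t=14: phase=(5,0,7,0) vs β=6 → FL=S FR=S RL=W RR=S
t=15: phase=(6,1,0,1) vs β=6 → FL=W FR=S RL=S RR=S


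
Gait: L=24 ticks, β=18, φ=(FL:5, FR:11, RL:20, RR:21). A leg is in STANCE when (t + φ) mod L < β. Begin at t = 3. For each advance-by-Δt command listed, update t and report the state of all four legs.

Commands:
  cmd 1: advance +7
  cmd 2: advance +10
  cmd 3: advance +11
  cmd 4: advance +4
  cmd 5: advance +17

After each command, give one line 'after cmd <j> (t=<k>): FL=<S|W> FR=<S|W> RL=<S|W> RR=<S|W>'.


after cmd 1 (t=10): FL=S FR=W RL=S RR=S
after cmd 2 (t=20): FL=S FR=S RL=S RR=S
after cmd 3 (t=31): FL=S FR=W RL=S RR=S
after cmd 4 (t=35): FL=S FR=W RL=S RR=S
after cmd 5 (t=52): FL=S FR=S RL=S RR=S

start t=3: FL=S FR=S RL=W RR=S
cmd 1: advance +7 → t=10, phase=(15,21,6,7) → FL=S FR=W RL=S RR=S
cmd 2: advance +10 → t=20, phase=(1,7,16,17) → FL=S FR=S RL=S RR=S
cmd 3: advance +11 → t=31, phase=(12,18,3,4) → FL=S FR=W RL=S RR=S
cmd 4: advance +4 → t=35, phase=(16,22,7,8) → FL=S FR=W RL=S RR=S
cmd 5: advance +17 → t=52, phase=(9,15,0,1) → FL=S FR=S RL=S RR=S


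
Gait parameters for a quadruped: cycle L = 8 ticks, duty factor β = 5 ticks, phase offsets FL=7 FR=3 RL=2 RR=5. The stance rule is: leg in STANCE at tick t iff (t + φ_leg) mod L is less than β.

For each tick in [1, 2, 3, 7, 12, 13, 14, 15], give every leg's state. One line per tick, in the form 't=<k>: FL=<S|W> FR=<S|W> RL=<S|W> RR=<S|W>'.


t=1: FL=S FR=S RL=S RR=W
t=2: FL=S FR=W RL=S RR=W
t=3: FL=S FR=W RL=W RR=S
t=7: FL=W FR=S RL=S RR=S
t=12: FL=S FR=W RL=W RR=S
t=13: FL=S FR=S RL=W RR=S
t=14: FL=W FR=S RL=S RR=S
t=15: FL=W FR=S RL=S RR=S

t=1: phase=(0,4,3,6) vs β=5 → FL=S FR=S RL=S RR=W
t=2: phase=(1,5,4,7) vs β=5 → FL=S FR=W RL=S RR=W
t=3: phase=(2,6,5,0) vs β=5 → FL=S FR=W RL=W RR=S
t=7: phase=(6,2,1,4) vs β=5 → FL=W FR=S RL=S RR=S
t=12: phase=(3,7,6,1) vs β=5 → FL=S FR=W RL=W RR=S
t=13: phase=(4,0,7,2) vs β=5 → FL=S FR=S RL=W RR=S
t=14: phase=(5,1,0,3) vs β=5 → FL=W FR=S RL=S RR=S
t=15: phase=(6,2,1,4) vs β=5 → FL=W FR=S RL=S RR=S


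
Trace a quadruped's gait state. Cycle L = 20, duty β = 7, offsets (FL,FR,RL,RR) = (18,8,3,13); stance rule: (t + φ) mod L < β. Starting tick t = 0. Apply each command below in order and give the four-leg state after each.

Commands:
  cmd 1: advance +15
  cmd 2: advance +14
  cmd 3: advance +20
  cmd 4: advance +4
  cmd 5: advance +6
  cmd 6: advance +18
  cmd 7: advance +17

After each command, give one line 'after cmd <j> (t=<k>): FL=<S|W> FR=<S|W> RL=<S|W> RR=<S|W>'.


after cmd 1 (t=15): FL=W FR=S RL=W RR=W
after cmd 2 (t=29): FL=W FR=W RL=W RR=S
after cmd 3 (t=49): FL=W FR=W RL=W RR=S
after cmd 4 (t=53): FL=W FR=S RL=W RR=S
after cmd 5 (t=59): FL=W FR=W RL=S RR=W
after cmd 6 (t=77): FL=W FR=S RL=S RR=W
after cmd 7 (t=94): FL=W FR=S RL=W RR=W

start t=0: FL=W FR=W RL=S RR=W
cmd 1: advance +15 → t=15, phase=(13,3,18,8) → FL=W FR=S RL=W RR=W
cmd 2: advance +14 → t=29, phase=(7,17,12,2) → FL=W FR=W RL=W RR=S
cmd 3: advance +20 → t=49, phase=(7,17,12,2) → FL=W FR=W RL=W RR=S
cmd 4: advance +4 → t=53, phase=(11,1,16,6) → FL=W FR=S RL=W RR=S
cmd 5: advance +6 → t=59, phase=(17,7,2,12) → FL=W FR=W RL=S RR=W
cmd 6: advance +18 → t=77, phase=(15,5,0,10) → FL=W FR=S RL=S RR=W
cmd 7: advance +17 → t=94, phase=(12,2,17,7) → FL=W FR=S RL=W RR=W


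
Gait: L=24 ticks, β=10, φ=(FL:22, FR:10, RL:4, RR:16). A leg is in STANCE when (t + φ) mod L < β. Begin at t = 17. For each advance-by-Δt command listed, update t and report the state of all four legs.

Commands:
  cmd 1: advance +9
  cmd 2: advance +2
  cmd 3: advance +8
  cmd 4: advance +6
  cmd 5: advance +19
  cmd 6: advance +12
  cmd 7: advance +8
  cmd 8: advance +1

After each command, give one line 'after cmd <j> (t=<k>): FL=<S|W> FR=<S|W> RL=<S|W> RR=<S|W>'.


start t=17: FL=W FR=S RL=W RR=S
cmd 1: advance +9 → t=26, phase=(0,12,6,18) → FL=S FR=W RL=S RR=W
cmd 2: advance +2 → t=28, phase=(2,14,8,20) → FL=S FR=W RL=S RR=W
cmd 3: advance +8 → t=36, phase=(10,22,16,4) → FL=W FR=W RL=W RR=S
cmd 4: advance +6 → t=42, phase=(16,4,22,10) → FL=W FR=S RL=W RR=W
cmd 5: advance +19 → t=61, phase=(11,23,17,5) → FL=W FR=W RL=W RR=S
cmd 6: advance +12 → t=73, phase=(23,11,5,17) → FL=W FR=W RL=S RR=W
cmd 7: advance +8 → t=81, phase=(7,19,13,1) → FL=S FR=W RL=W RR=S
cmd 8: advance +1 → t=82, phase=(8,20,14,2) → FL=S FR=W RL=W RR=S

after cmd 1 (t=26): FL=S FR=W RL=S RR=W
after cmd 2 (t=28): FL=S FR=W RL=S RR=W
after cmd 3 (t=36): FL=W FR=W RL=W RR=S
after cmd 4 (t=42): FL=W FR=S RL=W RR=W
after cmd 5 (t=61): FL=W FR=W RL=W RR=S
after cmd 6 (t=73): FL=W FR=W RL=S RR=W
after cmd 7 (t=81): FL=S FR=W RL=W RR=S
after cmd 8 (t=82): FL=S FR=W RL=W RR=S


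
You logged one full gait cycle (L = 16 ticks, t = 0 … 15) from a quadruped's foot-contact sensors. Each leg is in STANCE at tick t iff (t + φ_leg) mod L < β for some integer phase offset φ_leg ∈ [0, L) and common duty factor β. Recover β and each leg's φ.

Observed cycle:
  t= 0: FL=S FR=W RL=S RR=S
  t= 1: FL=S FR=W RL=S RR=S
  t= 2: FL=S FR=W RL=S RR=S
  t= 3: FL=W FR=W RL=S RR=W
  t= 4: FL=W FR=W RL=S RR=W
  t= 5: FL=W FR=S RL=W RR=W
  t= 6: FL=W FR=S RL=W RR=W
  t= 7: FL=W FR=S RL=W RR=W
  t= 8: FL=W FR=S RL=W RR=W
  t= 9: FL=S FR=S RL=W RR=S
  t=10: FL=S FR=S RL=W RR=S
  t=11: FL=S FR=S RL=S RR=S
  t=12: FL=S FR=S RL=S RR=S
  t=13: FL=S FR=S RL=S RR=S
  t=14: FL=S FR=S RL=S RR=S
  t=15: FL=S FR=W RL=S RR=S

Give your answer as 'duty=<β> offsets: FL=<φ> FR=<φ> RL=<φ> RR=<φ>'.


duty=10 offsets: FL=7 FR=11 RL=5 RR=7

duty β = stance ticks per leg = 10
FL: stance ticks = 10; W→S at t=9 → φ=7
FR: stance ticks = 10; W→S at t=5 → φ=11
RL: stance ticks = 10; W→S at t=11 → φ=5
RR: stance ticks = 10; W→S at t=9 → φ=7


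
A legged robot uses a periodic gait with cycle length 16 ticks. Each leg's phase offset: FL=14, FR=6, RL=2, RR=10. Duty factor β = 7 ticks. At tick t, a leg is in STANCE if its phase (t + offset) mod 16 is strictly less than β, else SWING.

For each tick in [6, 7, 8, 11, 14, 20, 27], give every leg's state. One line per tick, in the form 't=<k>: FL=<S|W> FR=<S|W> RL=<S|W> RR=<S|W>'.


t=6: phase=(4,12,8,0) vs β=7 → FL=S FR=W RL=W RR=S
t=7: phase=(5,13,9,1) vs β=7 → FL=S FR=W RL=W RR=S
t=8: phase=(6,14,10,2) vs β=7 → FL=S FR=W RL=W RR=S
t=11: phase=(9,1,13,5) vs β=7 → FL=W FR=S RL=W RR=S
t=14: phase=(12,4,0,8) vs β=7 → FL=W FR=S RL=S RR=W
t=20: phase=(2,10,6,14) vs β=7 → FL=S FR=W RL=S RR=W
t=27: phase=(9,1,13,5) vs β=7 → FL=W FR=S RL=W RR=S

t=6: FL=S FR=W RL=W RR=S
t=7: FL=S FR=W RL=W RR=S
t=8: FL=S FR=W RL=W RR=S
t=11: FL=W FR=S RL=W RR=S
t=14: FL=W FR=S RL=S RR=W
t=20: FL=S FR=W RL=S RR=W
t=27: FL=W FR=S RL=W RR=S


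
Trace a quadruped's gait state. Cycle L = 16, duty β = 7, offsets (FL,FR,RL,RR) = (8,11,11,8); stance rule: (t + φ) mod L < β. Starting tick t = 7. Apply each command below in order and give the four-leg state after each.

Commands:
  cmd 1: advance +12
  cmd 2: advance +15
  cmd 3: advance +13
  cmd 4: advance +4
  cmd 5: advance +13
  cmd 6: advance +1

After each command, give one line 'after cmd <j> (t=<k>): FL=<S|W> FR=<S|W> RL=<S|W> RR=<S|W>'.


start t=7: FL=W FR=S RL=S RR=W
cmd 1: advance +12 → t=19, phase=(11,14,14,11) → FL=W FR=W RL=W RR=W
cmd 2: advance +15 → t=34, phase=(10,13,13,10) → FL=W FR=W RL=W RR=W
cmd 3: advance +13 → t=47, phase=(7,10,10,7) → FL=W FR=W RL=W RR=W
cmd 4: advance +4 → t=51, phase=(11,14,14,11) → FL=W FR=W RL=W RR=W
cmd 5: advance +13 → t=64, phase=(8,11,11,8) → FL=W FR=W RL=W RR=W
cmd 6: advance +1 → t=65, phase=(9,12,12,9) → FL=W FR=W RL=W RR=W

after cmd 1 (t=19): FL=W FR=W RL=W RR=W
after cmd 2 (t=34): FL=W FR=W RL=W RR=W
after cmd 3 (t=47): FL=W FR=W RL=W RR=W
after cmd 4 (t=51): FL=W FR=W RL=W RR=W
after cmd 5 (t=64): FL=W FR=W RL=W RR=W
after cmd 6 (t=65): FL=W FR=W RL=W RR=W


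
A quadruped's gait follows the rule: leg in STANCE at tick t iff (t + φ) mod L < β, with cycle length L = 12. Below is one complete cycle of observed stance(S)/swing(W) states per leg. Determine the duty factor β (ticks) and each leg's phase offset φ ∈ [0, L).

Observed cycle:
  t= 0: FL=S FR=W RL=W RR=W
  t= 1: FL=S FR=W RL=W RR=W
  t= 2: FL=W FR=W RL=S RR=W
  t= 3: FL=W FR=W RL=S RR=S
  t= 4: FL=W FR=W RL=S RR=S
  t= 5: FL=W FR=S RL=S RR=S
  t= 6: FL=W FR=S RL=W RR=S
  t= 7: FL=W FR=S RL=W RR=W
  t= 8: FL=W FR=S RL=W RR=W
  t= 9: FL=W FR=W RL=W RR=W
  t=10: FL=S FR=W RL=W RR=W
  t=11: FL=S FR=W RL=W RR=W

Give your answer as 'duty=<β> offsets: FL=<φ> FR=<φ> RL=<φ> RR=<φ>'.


duty β = stance ticks per leg = 4
FL: stance ticks = 4; W→S at t=10 → φ=2
FR: stance ticks = 4; W→S at t=5 → φ=7
RL: stance ticks = 4; W→S at t=2 → φ=10
RR: stance ticks = 4; W→S at t=3 → φ=9

duty=4 offsets: FL=2 FR=7 RL=10 RR=9


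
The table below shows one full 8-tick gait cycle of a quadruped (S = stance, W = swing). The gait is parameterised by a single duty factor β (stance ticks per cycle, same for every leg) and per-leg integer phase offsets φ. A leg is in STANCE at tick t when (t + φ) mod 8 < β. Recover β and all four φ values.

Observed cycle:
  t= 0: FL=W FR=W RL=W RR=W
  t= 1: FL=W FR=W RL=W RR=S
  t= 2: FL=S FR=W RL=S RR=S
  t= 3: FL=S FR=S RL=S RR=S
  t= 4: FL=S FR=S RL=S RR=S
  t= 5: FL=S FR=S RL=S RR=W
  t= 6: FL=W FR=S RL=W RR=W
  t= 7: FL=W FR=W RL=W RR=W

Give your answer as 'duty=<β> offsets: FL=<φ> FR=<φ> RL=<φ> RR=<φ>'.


duty=4 offsets: FL=6 FR=5 RL=6 RR=7

duty β = stance ticks per leg = 4
FL: stance ticks = 4; W→S at t=2 → φ=6
FR: stance ticks = 4; W→S at t=3 → φ=5
RL: stance ticks = 4; W→S at t=2 → φ=6
RR: stance ticks = 4; W→S at t=1 → φ=7


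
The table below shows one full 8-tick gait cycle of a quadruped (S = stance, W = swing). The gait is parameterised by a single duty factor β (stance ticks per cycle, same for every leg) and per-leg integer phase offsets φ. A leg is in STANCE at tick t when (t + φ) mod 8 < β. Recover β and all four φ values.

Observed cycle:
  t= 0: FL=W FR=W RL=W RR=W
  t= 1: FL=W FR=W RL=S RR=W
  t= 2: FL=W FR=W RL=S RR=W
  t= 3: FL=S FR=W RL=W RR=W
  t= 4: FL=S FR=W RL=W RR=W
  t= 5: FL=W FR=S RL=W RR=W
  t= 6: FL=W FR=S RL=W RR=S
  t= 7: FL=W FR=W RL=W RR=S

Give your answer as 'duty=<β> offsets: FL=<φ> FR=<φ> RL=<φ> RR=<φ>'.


duty β = stance ticks per leg = 2
FL: stance ticks = 2; W→S at t=3 → φ=5
FR: stance ticks = 2; W→S at t=5 → φ=3
RL: stance ticks = 2; W→S at t=1 → φ=7
RR: stance ticks = 2; W→S at t=6 → φ=2

duty=2 offsets: FL=5 FR=3 RL=7 RR=2


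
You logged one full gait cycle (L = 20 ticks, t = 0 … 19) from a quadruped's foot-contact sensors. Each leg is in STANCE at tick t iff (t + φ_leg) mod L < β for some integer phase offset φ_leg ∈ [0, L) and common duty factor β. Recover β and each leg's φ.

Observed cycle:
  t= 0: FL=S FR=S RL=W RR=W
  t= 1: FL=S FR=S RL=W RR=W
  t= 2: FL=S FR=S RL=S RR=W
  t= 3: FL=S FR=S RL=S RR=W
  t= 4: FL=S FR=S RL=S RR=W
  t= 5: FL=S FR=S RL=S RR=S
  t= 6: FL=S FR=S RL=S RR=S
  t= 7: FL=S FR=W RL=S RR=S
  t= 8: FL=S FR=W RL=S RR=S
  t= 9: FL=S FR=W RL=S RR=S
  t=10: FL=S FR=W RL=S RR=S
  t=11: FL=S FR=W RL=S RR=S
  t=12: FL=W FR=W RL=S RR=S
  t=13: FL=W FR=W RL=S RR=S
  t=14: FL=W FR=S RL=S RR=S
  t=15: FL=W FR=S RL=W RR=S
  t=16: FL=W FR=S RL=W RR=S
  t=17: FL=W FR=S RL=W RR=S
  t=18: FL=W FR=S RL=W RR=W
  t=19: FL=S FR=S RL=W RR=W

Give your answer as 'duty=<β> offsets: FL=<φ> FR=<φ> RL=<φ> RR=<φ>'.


duty β = stance ticks per leg = 13
FL: stance ticks = 13; W→S at t=19 → φ=1
FR: stance ticks = 13; W→S at t=14 → φ=6
RL: stance ticks = 13; W→S at t=2 → φ=18
RR: stance ticks = 13; W→S at t=5 → φ=15

duty=13 offsets: FL=1 FR=6 RL=18 RR=15


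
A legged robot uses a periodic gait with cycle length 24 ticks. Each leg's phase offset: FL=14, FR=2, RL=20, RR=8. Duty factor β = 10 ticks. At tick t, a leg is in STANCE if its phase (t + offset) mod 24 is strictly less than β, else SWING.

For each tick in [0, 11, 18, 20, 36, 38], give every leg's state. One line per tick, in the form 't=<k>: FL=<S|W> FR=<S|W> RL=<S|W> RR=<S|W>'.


t=0: FL=W FR=S RL=W RR=S
t=11: FL=S FR=W RL=S RR=W
t=18: FL=S FR=W RL=W RR=S
t=20: FL=W FR=W RL=W RR=S
t=36: FL=S FR=W RL=S RR=W
t=38: FL=S FR=W RL=W RR=W

t=0: phase=(14,2,20,8) vs β=10 → FL=W FR=S RL=W RR=S
t=11: phase=(1,13,7,19) vs β=10 → FL=S FR=W RL=S RR=W
t=18: phase=(8,20,14,2) vs β=10 → FL=S FR=W RL=W RR=S
t=20: phase=(10,22,16,4) vs β=10 → FL=W FR=W RL=W RR=S
t=36: phase=(2,14,8,20) vs β=10 → FL=S FR=W RL=S RR=W
t=38: phase=(4,16,10,22) vs β=10 → FL=S FR=W RL=W RR=W


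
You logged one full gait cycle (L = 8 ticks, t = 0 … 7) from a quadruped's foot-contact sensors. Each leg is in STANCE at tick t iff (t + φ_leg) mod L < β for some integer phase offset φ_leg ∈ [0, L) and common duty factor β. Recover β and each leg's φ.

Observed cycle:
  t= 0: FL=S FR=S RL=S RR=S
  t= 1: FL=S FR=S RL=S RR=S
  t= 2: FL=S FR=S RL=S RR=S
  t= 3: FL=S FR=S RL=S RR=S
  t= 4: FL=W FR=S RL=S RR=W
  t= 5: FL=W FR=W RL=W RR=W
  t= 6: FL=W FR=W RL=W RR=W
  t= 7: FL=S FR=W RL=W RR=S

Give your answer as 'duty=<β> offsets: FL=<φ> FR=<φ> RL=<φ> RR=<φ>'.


duty β = stance ticks per leg = 5
FL: stance ticks = 5; W→S at t=7 → φ=1
FR: stance ticks = 5; W→S at t=0 → φ=0
RL: stance ticks = 5; W→S at t=0 → φ=0
RR: stance ticks = 5; W→S at t=7 → φ=1

duty=5 offsets: FL=1 FR=0 RL=0 RR=1


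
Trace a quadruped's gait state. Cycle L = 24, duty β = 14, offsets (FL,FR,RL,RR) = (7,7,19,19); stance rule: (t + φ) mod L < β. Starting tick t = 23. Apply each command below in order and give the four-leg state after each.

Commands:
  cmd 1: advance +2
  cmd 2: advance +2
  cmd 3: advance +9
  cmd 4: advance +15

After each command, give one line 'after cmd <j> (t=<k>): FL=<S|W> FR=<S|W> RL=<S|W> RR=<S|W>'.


after cmd 1 (t=25): FL=S FR=S RL=W RR=W
after cmd 2 (t=27): FL=S FR=S RL=W RR=W
after cmd 3 (t=36): FL=W FR=W RL=S RR=S
after cmd 4 (t=51): FL=S FR=S RL=W RR=W

start t=23: FL=S FR=S RL=W RR=W
cmd 1: advance +2 → t=25, phase=(8,8,20,20) → FL=S FR=S RL=W RR=W
cmd 2: advance +2 → t=27, phase=(10,10,22,22) → FL=S FR=S RL=W RR=W
cmd 3: advance +9 → t=36, phase=(19,19,7,7) → FL=W FR=W RL=S RR=S
cmd 4: advance +15 → t=51, phase=(10,10,22,22) → FL=S FR=S RL=W RR=W


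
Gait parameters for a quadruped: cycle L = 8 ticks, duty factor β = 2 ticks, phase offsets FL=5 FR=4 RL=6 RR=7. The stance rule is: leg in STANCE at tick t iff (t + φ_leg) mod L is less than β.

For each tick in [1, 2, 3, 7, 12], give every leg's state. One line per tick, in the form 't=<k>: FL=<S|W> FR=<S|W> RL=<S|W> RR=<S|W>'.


t=1: FL=W FR=W RL=W RR=S
t=2: FL=W FR=W RL=S RR=S
t=3: FL=S FR=W RL=S RR=W
t=7: FL=W FR=W RL=W RR=W
t=12: FL=S FR=S RL=W RR=W

t=1: phase=(6,5,7,0) vs β=2 → FL=W FR=W RL=W RR=S
t=2: phase=(7,6,0,1) vs β=2 → FL=W FR=W RL=S RR=S
t=3: phase=(0,7,1,2) vs β=2 → FL=S FR=W RL=S RR=W
t=7: phase=(4,3,5,6) vs β=2 → FL=W FR=W RL=W RR=W
t=12: phase=(1,0,2,3) vs β=2 → FL=S FR=S RL=W RR=W


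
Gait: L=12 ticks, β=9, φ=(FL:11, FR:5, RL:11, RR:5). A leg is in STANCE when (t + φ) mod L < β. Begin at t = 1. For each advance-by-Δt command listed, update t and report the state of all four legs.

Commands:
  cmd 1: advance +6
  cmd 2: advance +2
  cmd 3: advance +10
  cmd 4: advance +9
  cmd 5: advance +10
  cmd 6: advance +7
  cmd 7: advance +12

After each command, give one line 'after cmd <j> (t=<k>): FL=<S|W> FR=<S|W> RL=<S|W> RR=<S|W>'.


start t=1: FL=S FR=S RL=S RR=S
cmd 1: advance +6 → t=7, phase=(6,0,6,0) → FL=S FR=S RL=S RR=S
cmd 2: advance +2 → t=9, phase=(8,2,8,2) → FL=S FR=S RL=S RR=S
cmd 3: advance +10 → t=19, phase=(6,0,6,0) → FL=S FR=S RL=S RR=S
cmd 4: advance +9 → t=28, phase=(3,9,3,9) → FL=S FR=W RL=S RR=W
cmd 5: advance +10 → t=38, phase=(1,7,1,7) → FL=S FR=S RL=S RR=S
cmd 6: advance +7 → t=45, phase=(8,2,8,2) → FL=S FR=S RL=S RR=S
cmd 7: advance +12 → t=57, phase=(8,2,8,2) → FL=S FR=S RL=S RR=S

after cmd 1 (t=7): FL=S FR=S RL=S RR=S
after cmd 2 (t=9): FL=S FR=S RL=S RR=S
after cmd 3 (t=19): FL=S FR=S RL=S RR=S
after cmd 4 (t=28): FL=S FR=W RL=S RR=W
after cmd 5 (t=38): FL=S FR=S RL=S RR=S
after cmd 6 (t=45): FL=S FR=S RL=S RR=S
after cmd 7 (t=57): FL=S FR=S RL=S RR=S
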